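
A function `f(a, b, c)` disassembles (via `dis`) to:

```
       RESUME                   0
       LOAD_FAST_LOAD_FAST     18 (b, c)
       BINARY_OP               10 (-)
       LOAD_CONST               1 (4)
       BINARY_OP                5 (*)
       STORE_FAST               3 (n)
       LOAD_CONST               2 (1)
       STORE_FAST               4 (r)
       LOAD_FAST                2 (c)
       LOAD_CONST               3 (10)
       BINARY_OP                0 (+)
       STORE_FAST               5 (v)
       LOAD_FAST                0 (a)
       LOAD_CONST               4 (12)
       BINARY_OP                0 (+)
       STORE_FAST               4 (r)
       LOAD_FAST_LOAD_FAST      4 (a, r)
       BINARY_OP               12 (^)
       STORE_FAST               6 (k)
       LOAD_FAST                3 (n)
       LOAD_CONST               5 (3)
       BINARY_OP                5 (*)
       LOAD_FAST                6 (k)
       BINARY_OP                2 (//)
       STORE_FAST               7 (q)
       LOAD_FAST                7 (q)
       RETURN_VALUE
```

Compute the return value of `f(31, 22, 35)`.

-3

LOAD_FAST_LOAD_FAST b,c → push 22,35. Stack: [22, 35]
BINARY_OP - → 22 - 35 = -13. Stack: [-13]
LOAD_CONST → push 4. Stack: [-13, 4]
BINARY_OP * → -13 * 4 = -52. Stack: [-52]
STORE_FAST n → n=-52. Stack: []
LOAD_CONST → push 1. Stack: [1]
STORE_FAST r → r=1. Stack: []
LOAD_FAST c → push 35. Stack: [35]
LOAD_CONST → push 10. Stack: [35, 10]
BINARY_OP + → 35 + 10 = 45. Stack: [45]
STORE_FAST v → v=45. Stack: []
LOAD_FAST a → push 31. Stack: [31]
LOAD_CONST → push 12. Stack: [31, 12]
BINARY_OP + → 31 + 12 = 43. Stack: [43]
STORE_FAST r → r=43. Stack: []
LOAD_FAST_LOAD_FAST a,r → push 31,43. Stack: [31, 43]
BINARY_OP ^ → 31 ^ 43 = 52. Stack: [52]
STORE_FAST k → k=52. Stack: []
LOAD_FAST n → push -52. Stack: [-52]
LOAD_CONST → push 3. Stack: [-52, 3]
BINARY_OP * → -52 * 3 = -156. Stack: [-156]
LOAD_FAST k → push 52. Stack: [-156, 52]
BINARY_OP // → -156 // 52 = -3. Stack: [-3]
STORE_FAST q → q=-3. Stack: []
LOAD_FAST q → push -3. Stack: [-3]
RETURN_VALUE → return -3.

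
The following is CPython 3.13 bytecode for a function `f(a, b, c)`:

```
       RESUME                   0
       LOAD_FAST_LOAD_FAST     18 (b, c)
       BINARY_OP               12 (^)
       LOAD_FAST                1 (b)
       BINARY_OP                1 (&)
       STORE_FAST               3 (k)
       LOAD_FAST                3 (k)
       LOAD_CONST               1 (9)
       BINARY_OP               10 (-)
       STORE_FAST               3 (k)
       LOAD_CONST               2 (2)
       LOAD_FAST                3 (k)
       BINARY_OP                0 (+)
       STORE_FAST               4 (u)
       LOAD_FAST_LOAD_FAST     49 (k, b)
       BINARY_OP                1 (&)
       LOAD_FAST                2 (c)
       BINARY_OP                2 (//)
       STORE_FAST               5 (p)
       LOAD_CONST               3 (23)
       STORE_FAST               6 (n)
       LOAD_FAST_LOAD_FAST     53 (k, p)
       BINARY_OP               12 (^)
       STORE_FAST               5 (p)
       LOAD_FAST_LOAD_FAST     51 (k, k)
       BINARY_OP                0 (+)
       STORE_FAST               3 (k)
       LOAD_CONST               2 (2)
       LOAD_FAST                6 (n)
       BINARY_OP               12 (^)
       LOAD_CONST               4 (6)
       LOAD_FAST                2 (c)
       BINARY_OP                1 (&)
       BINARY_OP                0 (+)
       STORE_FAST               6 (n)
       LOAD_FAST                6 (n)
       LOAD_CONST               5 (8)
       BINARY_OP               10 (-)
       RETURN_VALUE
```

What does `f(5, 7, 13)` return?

LOAD_FAST_LOAD_FAST b,c → push 7,13. Stack: [7, 13]
BINARY_OP ^ → 7 ^ 13 = 10. Stack: [10]
LOAD_FAST b → push 7. Stack: [10, 7]
BINARY_OP & → 10 & 7 = 2. Stack: [2]
STORE_FAST k → k=2. Stack: []
LOAD_FAST k → push 2. Stack: [2]
LOAD_CONST → push 9. Stack: [2, 9]
BINARY_OP - → 2 - 9 = -7. Stack: [-7]
STORE_FAST k → k=-7. Stack: []
LOAD_CONST → push 2. Stack: [2]
LOAD_FAST k → push -7. Stack: [2, -7]
BINARY_OP + → 2 + -7 = -5. Stack: [-5]
STORE_FAST u → u=-5. Stack: []
LOAD_FAST_LOAD_FAST k,b → push -7,7. Stack: [-7, 7]
BINARY_OP & → -7 & 7 = 1. Stack: [1]
LOAD_FAST c → push 13. Stack: [1, 13]
BINARY_OP // → 1 // 13 = 0. Stack: [0]
STORE_FAST p → p=0. Stack: []
LOAD_CONST → push 23. Stack: [23]
STORE_FAST n → n=23. Stack: []
LOAD_FAST_LOAD_FAST k,p → push -7,0. Stack: [-7, 0]
BINARY_OP ^ → -7 ^ 0 = -7. Stack: [-7]
STORE_FAST p → p=-7. Stack: []
LOAD_FAST_LOAD_FAST k,k → push -7,-7. Stack: [-7, -7]
BINARY_OP + → -7 + -7 = -14. Stack: [-14]
STORE_FAST k → k=-14. Stack: []
LOAD_CONST → push 2. Stack: [2]
LOAD_FAST n → push 23. Stack: [2, 23]
BINARY_OP ^ → 2 ^ 23 = 21. Stack: [21]
LOAD_CONST → push 6. Stack: [21, 6]
LOAD_FAST c → push 13. Stack: [21, 6, 13]
BINARY_OP & → 6 & 13 = 4. Stack: [21, 4]
BINARY_OP + → 21 + 4 = 25. Stack: [25]
STORE_FAST n → n=25. Stack: []
LOAD_FAST n → push 25. Stack: [25]
LOAD_CONST → push 8. Stack: [25, 8]
BINARY_OP - → 25 - 8 = 17. Stack: [17]
RETURN_VALUE → return 17.

17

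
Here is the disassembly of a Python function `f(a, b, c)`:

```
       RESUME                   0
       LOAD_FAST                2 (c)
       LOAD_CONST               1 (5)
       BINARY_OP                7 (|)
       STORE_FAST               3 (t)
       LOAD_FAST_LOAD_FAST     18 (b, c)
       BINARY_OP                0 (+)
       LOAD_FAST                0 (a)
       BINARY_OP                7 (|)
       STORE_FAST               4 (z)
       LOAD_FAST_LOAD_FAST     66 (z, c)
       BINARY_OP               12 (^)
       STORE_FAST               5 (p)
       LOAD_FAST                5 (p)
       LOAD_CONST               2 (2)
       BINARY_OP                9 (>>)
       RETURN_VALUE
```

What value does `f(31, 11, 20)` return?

2

LOAD_FAST c → push 20. Stack: [20]
LOAD_CONST → push 5. Stack: [20, 5]
BINARY_OP | → 20 | 5 = 21. Stack: [21]
STORE_FAST t → t=21. Stack: []
LOAD_FAST_LOAD_FAST b,c → push 11,20. Stack: [11, 20]
BINARY_OP + → 11 + 20 = 31. Stack: [31]
LOAD_FAST a → push 31. Stack: [31, 31]
BINARY_OP | → 31 | 31 = 31. Stack: [31]
STORE_FAST z → z=31. Stack: []
LOAD_FAST_LOAD_FAST z,c → push 31,20. Stack: [31, 20]
BINARY_OP ^ → 31 ^ 20 = 11. Stack: [11]
STORE_FAST p → p=11. Stack: []
LOAD_FAST p → push 11. Stack: [11]
LOAD_CONST → push 2. Stack: [11, 2]
BINARY_OP >> → 11 >> 2 = 2. Stack: [2]
RETURN_VALUE → return 2.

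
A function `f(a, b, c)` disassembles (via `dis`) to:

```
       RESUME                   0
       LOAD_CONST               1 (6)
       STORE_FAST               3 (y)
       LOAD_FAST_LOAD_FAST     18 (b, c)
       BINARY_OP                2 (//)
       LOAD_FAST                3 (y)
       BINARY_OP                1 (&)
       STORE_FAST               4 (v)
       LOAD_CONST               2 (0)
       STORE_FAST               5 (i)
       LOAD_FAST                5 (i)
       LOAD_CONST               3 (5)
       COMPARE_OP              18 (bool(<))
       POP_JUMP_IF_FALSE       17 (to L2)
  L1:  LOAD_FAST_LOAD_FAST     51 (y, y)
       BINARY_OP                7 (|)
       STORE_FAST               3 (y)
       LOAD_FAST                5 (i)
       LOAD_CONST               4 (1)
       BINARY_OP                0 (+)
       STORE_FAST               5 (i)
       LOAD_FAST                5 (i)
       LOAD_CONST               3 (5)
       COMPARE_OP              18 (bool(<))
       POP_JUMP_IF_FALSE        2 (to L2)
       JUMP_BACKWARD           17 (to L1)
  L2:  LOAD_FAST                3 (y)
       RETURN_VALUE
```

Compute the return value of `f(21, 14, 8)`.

LOAD_CONST → push 6
STORE_FAST y → y=6
LOAD_FAST_LOAD_FAST b,c → push 14,8
BINARY_OP // → 14 // 8 = 1
LOAD_FAST y → push 6
BINARY_OP & → 1 & 6 = 0
STORE_FAST v → v=0
LOAD_CONST → push 0
STORE_FAST i → i=0
LOAD_FAST i → push 0
LOAD_CONST → push 5
COMPARE_OP bool(<) → 0 vs 5 = True
POP_JUMP_IF_FALSE → pop True; no jump
LOAD_FAST_LOAD_FAST y,y → push 6,6
BINARY_OP | → 6 | 6 = 6
STORE_FAST y → y=6
LOAD_FAST i → push 0
LOAD_CONST → push 1
BINARY_OP + → 0 + 1 = 1
STORE_FAST i → i=1
LOAD_FAST i → push 1
LOAD_CONST → push 5
COMPARE_OP bool(<) → 1 vs 5 = True
POP_JUMP_IF_FALSE → pop True; no jump
LOAD_FAST_LOAD_FAST y,y → push 6,6
BINARY_OP | → 6 | 6 = 6
STORE_FAST y → y=6
LOAD_FAST i → push 1
LOAD_CONST → push 1
BINARY_OP + → 1 + 1 = 2
STORE_FAST i → i=2
LOAD_FAST i → push 2
LOAD_CONST → push 5
COMPARE_OP bool(<) → 2 vs 5 = True
POP_JUMP_IF_FALSE → pop True; no jump
LOAD_FAST_LOAD_FAST y,y → push 6,6
BINARY_OP | → 6 | 6 = 6
STORE_FAST y → y=6
LOAD_FAST i → push 2
LOAD_CONST → push 1
BINARY_OP + → 2 + 1 = 3
STORE_FAST i → i=3
LOAD_FAST i → push 3
LOAD_CONST → push 5
COMPARE_OP bool(<) → 3 vs 5 = True
POP_JUMP_IF_FALSE → pop True; no jump
LOAD_FAST_LOAD_FAST y,y → push 6,6
BINARY_OP | → 6 | 6 = 6
STORE_FAST y → y=6
LOAD_FAST i → push 3
LOAD_CONST → push 1
BINARY_OP + → 3 + 1 = 4
STORE_FAST i → i=4
LOAD_FAST i → push 4
LOAD_CONST → push 5
COMPARE_OP bool(<) → 4 vs 5 = True
POP_JUMP_IF_FALSE → pop True; no jump
LOAD_FAST_LOAD_FAST y,y → push 6,6
BINARY_OP | → 6 | 6 = 6
STORE_FAST y → y=6
LOAD_FAST i → push 4
LOAD_CONST → push 1
BINARY_OP + → 4 + 1 = 5
STORE_FAST i → i=5
LOAD_FAST i → push 5
LOAD_CONST → push 5
COMPARE_OP bool(<) → 5 vs 5 = False
POP_JUMP_IF_FALSE → pop False; jump
LOAD_FAST y → push 6
RETURN_VALUE → return 6.

6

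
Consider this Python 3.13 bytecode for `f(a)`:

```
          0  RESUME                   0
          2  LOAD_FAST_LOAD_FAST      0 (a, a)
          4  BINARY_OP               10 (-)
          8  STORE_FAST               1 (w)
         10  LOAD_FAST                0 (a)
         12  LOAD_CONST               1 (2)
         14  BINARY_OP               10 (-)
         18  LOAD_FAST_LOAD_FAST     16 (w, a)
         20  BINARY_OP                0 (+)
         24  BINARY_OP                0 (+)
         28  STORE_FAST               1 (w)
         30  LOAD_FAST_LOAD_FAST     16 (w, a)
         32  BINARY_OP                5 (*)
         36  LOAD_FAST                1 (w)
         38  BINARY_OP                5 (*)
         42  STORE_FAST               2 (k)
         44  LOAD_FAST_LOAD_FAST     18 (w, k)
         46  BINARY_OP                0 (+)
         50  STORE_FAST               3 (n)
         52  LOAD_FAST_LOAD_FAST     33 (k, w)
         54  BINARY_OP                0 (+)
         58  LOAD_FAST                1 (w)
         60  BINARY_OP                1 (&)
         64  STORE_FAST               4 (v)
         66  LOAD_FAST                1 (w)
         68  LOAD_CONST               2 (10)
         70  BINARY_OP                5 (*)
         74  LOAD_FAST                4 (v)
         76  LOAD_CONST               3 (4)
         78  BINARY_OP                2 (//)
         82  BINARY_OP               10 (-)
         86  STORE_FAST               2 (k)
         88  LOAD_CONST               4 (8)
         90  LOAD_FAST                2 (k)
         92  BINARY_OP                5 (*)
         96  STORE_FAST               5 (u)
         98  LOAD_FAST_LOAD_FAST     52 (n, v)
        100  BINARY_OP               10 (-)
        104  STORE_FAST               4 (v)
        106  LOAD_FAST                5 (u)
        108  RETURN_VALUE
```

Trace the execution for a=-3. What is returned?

-240

LOAD_FAST_LOAD_FAST a,a → push -3,-3. Stack: [-3, -3]
BINARY_OP - → -3 - -3 = 0. Stack: [0]
STORE_FAST w → w=0. Stack: []
LOAD_FAST a → push -3. Stack: [-3]
LOAD_CONST → push 2. Stack: [-3, 2]
BINARY_OP - → -3 - 2 = -5. Stack: [-5]
LOAD_FAST_LOAD_FAST w,a → push 0,-3. Stack: [-5, 0, -3]
BINARY_OP + → 0 + -3 = -3. Stack: [-5, -3]
BINARY_OP + → -5 + -3 = -8. Stack: [-8]
STORE_FAST w → w=-8. Stack: []
LOAD_FAST_LOAD_FAST w,a → push -8,-3. Stack: [-8, -3]
BINARY_OP * → -8 * -3 = 24. Stack: [24]
LOAD_FAST w → push -8. Stack: [24, -8]
BINARY_OP * → 24 * -8 = -192. Stack: [-192]
STORE_FAST k → k=-192. Stack: []
LOAD_FAST_LOAD_FAST w,k → push -8,-192. Stack: [-8, -192]
BINARY_OP + → -8 + -192 = -200. Stack: [-200]
STORE_FAST n → n=-200. Stack: []
LOAD_FAST_LOAD_FAST k,w → push -192,-8. Stack: [-192, -8]
BINARY_OP + → -192 + -8 = -200. Stack: [-200]
LOAD_FAST w → push -8. Stack: [-200, -8]
BINARY_OP & → -200 & -8 = -200. Stack: [-200]
STORE_FAST v → v=-200. Stack: []
LOAD_FAST w → push -8. Stack: [-8]
LOAD_CONST → push 10. Stack: [-8, 10]
BINARY_OP * → -8 * 10 = -80. Stack: [-80]
LOAD_FAST v → push -200. Stack: [-80, -200]
LOAD_CONST → push 4. Stack: [-80, -200, 4]
BINARY_OP // → -200 // 4 = -50. Stack: [-80, -50]
BINARY_OP - → -80 - -50 = -30. Stack: [-30]
STORE_FAST k → k=-30. Stack: []
LOAD_CONST → push 8. Stack: [8]
LOAD_FAST k → push -30. Stack: [8, -30]
BINARY_OP * → 8 * -30 = -240. Stack: [-240]
STORE_FAST u → u=-240. Stack: []
LOAD_FAST_LOAD_FAST n,v → push -200,-200. Stack: [-200, -200]
BINARY_OP - → -200 - -200 = 0. Stack: [0]
STORE_FAST v → v=0. Stack: []
LOAD_FAST u → push -240. Stack: [-240]
RETURN_VALUE → return -240.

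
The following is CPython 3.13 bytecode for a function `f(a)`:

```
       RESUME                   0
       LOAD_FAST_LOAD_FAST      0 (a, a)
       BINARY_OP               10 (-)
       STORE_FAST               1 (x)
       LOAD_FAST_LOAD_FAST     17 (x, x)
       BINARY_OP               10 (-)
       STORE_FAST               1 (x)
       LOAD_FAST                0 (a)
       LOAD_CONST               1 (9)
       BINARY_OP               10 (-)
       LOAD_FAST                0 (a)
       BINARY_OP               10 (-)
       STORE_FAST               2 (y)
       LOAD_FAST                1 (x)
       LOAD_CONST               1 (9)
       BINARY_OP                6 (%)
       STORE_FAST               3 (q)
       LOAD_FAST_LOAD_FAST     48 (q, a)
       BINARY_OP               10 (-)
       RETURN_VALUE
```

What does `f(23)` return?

-23

LOAD_FAST_LOAD_FAST a,a → push 23,23. Stack: [23, 23]
BINARY_OP - → 23 - 23 = 0. Stack: [0]
STORE_FAST x → x=0. Stack: []
LOAD_FAST_LOAD_FAST x,x → push 0,0. Stack: [0, 0]
BINARY_OP - → 0 - 0 = 0. Stack: [0]
STORE_FAST x → x=0. Stack: []
LOAD_FAST a → push 23. Stack: [23]
LOAD_CONST → push 9. Stack: [23, 9]
BINARY_OP - → 23 - 9 = 14. Stack: [14]
LOAD_FAST a → push 23. Stack: [14, 23]
BINARY_OP - → 14 - 23 = -9. Stack: [-9]
STORE_FAST y → y=-9. Stack: []
LOAD_FAST x → push 0. Stack: [0]
LOAD_CONST → push 9. Stack: [0, 9]
BINARY_OP % → 0 % 9 = 0. Stack: [0]
STORE_FAST q → q=0. Stack: []
LOAD_FAST_LOAD_FAST q,a → push 0,23. Stack: [0, 23]
BINARY_OP - → 0 - 23 = -23. Stack: [-23]
RETURN_VALUE → return -23.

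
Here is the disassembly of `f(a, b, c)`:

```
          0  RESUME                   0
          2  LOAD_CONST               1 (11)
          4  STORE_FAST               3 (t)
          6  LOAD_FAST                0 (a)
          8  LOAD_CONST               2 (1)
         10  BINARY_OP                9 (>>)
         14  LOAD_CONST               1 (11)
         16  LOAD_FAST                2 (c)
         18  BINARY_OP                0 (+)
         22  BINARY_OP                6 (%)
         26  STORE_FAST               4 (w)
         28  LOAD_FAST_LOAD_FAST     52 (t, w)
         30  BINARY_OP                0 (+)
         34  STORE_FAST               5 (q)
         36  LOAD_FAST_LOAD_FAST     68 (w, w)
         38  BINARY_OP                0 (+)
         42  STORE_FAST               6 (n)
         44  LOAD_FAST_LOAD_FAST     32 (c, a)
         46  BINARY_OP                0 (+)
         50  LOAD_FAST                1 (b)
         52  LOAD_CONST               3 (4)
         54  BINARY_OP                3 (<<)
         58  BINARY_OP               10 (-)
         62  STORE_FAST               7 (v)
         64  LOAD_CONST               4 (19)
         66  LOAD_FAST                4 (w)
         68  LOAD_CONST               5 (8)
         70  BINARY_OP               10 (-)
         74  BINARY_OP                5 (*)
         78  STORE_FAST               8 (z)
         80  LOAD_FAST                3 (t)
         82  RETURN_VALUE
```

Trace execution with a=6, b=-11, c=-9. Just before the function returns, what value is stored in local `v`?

LOAD_CONST → push 11. Stack: [11]
STORE_FAST t → t=11. Stack: []
LOAD_FAST a → push 6. Stack: [6]
LOAD_CONST → push 1. Stack: [6, 1]
BINARY_OP >> → 6 >> 1 = 3. Stack: [3]
LOAD_CONST → push 11. Stack: [3, 11]
LOAD_FAST c → push -9. Stack: [3, 11, -9]
BINARY_OP + → 11 + -9 = 2. Stack: [3, 2]
BINARY_OP % → 3 % 2 = 1. Stack: [1]
STORE_FAST w → w=1. Stack: []
LOAD_FAST_LOAD_FAST t,w → push 11,1. Stack: [11, 1]
BINARY_OP + → 11 + 1 = 12. Stack: [12]
STORE_FAST q → q=12. Stack: []
LOAD_FAST_LOAD_FAST w,w → push 1,1. Stack: [1, 1]
BINARY_OP + → 1 + 1 = 2. Stack: [2]
STORE_FAST n → n=2. Stack: []
LOAD_FAST_LOAD_FAST c,a → push -9,6. Stack: [-9, 6]
BINARY_OP + → -9 + 6 = -3. Stack: [-3]
LOAD_FAST b → push -11. Stack: [-3, -11]
LOAD_CONST → push 4. Stack: [-3, -11, 4]
BINARY_OP << → -11 << 4 = -176. Stack: [-3, -176]
BINARY_OP - → -3 - -176 = 173. Stack: [173]
STORE_FAST v → v=173. Stack: []
LOAD_CONST → push 19. Stack: [19]
LOAD_FAST w → push 1. Stack: [19, 1]
LOAD_CONST → push 8. Stack: [19, 1, 8]
BINARY_OP - → 1 - 8 = -7. Stack: [19, -7]
BINARY_OP * → 19 * -7 = -133. Stack: [-133]
STORE_FAST z → z=-133. Stack: []
LOAD_FAST t → push 11. Stack: [11]
RETURN_VALUE → return 11.

173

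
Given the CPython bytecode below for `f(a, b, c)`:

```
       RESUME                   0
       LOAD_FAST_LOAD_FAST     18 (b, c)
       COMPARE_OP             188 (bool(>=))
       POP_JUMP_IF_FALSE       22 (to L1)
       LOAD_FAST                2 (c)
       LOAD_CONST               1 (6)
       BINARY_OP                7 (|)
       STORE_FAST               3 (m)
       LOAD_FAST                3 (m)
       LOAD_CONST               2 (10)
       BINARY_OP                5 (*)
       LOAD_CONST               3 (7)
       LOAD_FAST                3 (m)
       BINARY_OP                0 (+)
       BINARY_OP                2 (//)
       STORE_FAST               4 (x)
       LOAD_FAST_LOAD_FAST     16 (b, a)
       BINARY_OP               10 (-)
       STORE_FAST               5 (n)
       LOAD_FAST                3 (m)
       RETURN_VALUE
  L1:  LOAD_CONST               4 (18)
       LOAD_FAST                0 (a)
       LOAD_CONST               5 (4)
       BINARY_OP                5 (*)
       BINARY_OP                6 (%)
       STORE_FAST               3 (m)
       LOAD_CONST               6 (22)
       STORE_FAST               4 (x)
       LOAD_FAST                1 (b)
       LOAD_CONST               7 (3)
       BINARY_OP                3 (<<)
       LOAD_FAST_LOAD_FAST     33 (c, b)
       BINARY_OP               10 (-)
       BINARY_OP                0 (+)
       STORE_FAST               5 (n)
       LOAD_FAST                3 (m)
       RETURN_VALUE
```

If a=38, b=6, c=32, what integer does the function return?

18

LOAD_FAST_LOAD_FAST b,c → push 6,32. Stack: [6, 32]
COMPARE_OP bool(>=) → 6 vs 32 = False. Stack: [False]
POP_JUMP_IF_FALSE → pop False; jump. Stack: []
LOAD_CONST → push 18. Stack: [18]
LOAD_FAST a → push 38. Stack: [18, 38]
LOAD_CONST → push 4. Stack: [18, 38, 4]
BINARY_OP * → 38 * 4 = 152. Stack: [18, 152]
BINARY_OP % → 18 % 152 = 18. Stack: [18]
STORE_FAST m → m=18. Stack: []
LOAD_CONST → push 22. Stack: [22]
STORE_FAST x → x=22. Stack: []
LOAD_FAST b → push 6. Stack: [6]
LOAD_CONST → push 3. Stack: [6, 3]
BINARY_OP << → 6 << 3 = 48. Stack: [48]
LOAD_FAST_LOAD_FAST c,b → push 32,6. Stack: [48, 32, 6]
BINARY_OP - → 32 - 6 = 26. Stack: [48, 26]
BINARY_OP + → 48 + 26 = 74. Stack: [74]
STORE_FAST n → n=74. Stack: []
LOAD_FAST m → push 18. Stack: [18]
RETURN_VALUE → return 18.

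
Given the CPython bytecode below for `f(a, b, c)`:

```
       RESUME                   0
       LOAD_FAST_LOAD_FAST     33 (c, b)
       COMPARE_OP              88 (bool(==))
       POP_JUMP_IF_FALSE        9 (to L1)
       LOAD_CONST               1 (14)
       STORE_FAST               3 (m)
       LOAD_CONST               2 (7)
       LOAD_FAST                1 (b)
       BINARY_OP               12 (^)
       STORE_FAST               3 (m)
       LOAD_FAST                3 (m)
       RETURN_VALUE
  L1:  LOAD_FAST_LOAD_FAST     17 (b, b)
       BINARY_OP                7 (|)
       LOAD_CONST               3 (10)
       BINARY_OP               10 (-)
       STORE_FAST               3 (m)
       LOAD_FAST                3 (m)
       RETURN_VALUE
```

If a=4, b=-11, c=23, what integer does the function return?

LOAD_FAST_LOAD_FAST c,b → push 23,-11. Stack: [23, -11]
COMPARE_OP bool(==) → 23 vs -11 = False. Stack: [False]
POP_JUMP_IF_FALSE → pop False; jump. Stack: []
LOAD_FAST_LOAD_FAST b,b → push -11,-11. Stack: [-11, -11]
BINARY_OP | → -11 | -11 = -11. Stack: [-11]
LOAD_CONST → push 10. Stack: [-11, 10]
BINARY_OP - → -11 - 10 = -21. Stack: [-21]
STORE_FAST m → m=-21. Stack: []
LOAD_FAST m → push -21. Stack: [-21]
RETURN_VALUE → return -21.

-21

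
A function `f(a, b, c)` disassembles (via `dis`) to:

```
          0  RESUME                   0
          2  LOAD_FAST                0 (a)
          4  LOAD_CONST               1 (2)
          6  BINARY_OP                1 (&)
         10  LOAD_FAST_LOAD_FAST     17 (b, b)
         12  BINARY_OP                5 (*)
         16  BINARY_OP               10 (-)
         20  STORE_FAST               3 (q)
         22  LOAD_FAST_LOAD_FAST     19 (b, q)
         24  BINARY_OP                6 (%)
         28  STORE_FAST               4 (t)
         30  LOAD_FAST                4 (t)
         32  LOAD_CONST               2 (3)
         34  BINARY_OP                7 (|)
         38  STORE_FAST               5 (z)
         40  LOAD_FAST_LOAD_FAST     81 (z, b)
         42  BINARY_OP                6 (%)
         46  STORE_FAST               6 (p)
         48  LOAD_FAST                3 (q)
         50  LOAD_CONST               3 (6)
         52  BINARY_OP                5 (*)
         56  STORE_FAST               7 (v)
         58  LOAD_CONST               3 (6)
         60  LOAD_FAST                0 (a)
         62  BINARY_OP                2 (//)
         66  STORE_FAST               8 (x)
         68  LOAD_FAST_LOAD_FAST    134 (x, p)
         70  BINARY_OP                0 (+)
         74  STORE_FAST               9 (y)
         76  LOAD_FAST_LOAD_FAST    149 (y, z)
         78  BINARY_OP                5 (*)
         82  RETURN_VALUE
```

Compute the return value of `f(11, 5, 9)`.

-51

LOAD_FAST a → push 11. Stack: [11]
LOAD_CONST → push 2. Stack: [11, 2]
BINARY_OP & → 11 & 2 = 2. Stack: [2]
LOAD_FAST_LOAD_FAST b,b → push 5,5. Stack: [2, 5, 5]
BINARY_OP * → 5 * 5 = 25. Stack: [2, 25]
BINARY_OP - → 2 - 25 = -23. Stack: [-23]
STORE_FAST q → q=-23. Stack: []
LOAD_FAST_LOAD_FAST b,q → push 5,-23. Stack: [5, -23]
BINARY_OP % → 5 % -23 = -18. Stack: [-18]
STORE_FAST t → t=-18. Stack: []
LOAD_FAST t → push -18. Stack: [-18]
LOAD_CONST → push 3. Stack: [-18, 3]
BINARY_OP | → -18 | 3 = -17. Stack: [-17]
STORE_FAST z → z=-17. Stack: []
LOAD_FAST_LOAD_FAST z,b → push -17,5. Stack: [-17, 5]
BINARY_OP % → -17 % 5 = 3. Stack: [3]
STORE_FAST p → p=3. Stack: []
LOAD_FAST q → push -23. Stack: [-23]
LOAD_CONST → push 6. Stack: [-23, 6]
BINARY_OP * → -23 * 6 = -138. Stack: [-138]
STORE_FAST v → v=-138. Stack: []
LOAD_CONST → push 6. Stack: [6]
LOAD_FAST a → push 11. Stack: [6, 11]
BINARY_OP // → 6 // 11 = 0. Stack: [0]
STORE_FAST x → x=0. Stack: []
LOAD_FAST_LOAD_FAST x,p → push 0,3. Stack: [0, 3]
BINARY_OP + → 0 + 3 = 3. Stack: [3]
STORE_FAST y → y=3. Stack: []
LOAD_FAST_LOAD_FAST y,z → push 3,-17. Stack: [3, -17]
BINARY_OP * → 3 * -17 = -51. Stack: [-51]
RETURN_VALUE → return -51.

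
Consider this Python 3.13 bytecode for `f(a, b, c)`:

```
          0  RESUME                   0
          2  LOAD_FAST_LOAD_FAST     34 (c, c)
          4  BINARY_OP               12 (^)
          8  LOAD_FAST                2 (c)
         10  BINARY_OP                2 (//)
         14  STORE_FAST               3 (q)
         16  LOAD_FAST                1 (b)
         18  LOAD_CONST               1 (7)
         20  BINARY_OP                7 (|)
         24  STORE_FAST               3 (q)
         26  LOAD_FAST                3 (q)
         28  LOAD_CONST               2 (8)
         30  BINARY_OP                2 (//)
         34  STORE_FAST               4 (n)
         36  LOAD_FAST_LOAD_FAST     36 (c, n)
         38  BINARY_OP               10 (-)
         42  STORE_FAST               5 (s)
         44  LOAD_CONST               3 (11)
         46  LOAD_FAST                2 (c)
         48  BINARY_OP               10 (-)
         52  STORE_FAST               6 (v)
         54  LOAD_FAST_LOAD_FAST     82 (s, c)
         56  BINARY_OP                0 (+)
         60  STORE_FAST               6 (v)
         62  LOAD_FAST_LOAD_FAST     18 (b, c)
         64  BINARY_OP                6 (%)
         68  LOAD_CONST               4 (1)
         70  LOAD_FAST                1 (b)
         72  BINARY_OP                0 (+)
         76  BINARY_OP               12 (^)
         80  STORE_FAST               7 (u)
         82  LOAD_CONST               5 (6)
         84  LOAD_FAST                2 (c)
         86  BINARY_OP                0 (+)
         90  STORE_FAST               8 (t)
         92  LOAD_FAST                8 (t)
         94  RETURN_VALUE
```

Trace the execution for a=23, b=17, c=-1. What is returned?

5

LOAD_FAST_LOAD_FAST c,c → push -1,-1. Stack: [-1, -1]
BINARY_OP ^ → -1 ^ -1 = 0. Stack: [0]
LOAD_FAST c → push -1. Stack: [0, -1]
BINARY_OP // → 0 // -1 = 0. Stack: [0]
STORE_FAST q → q=0. Stack: []
LOAD_FAST b → push 17. Stack: [17]
LOAD_CONST → push 7. Stack: [17, 7]
BINARY_OP | → 17 | 7 = 23. Stack: [23]
STORE_FAST q → q=23. Stack: []
LOAD_FAST q → push 23. Stack: [23]
LOAD_CONST → push 8. Stack: [23, 8]
BINARY_OP // → 23 // 8 = 2. Stack: [2]
STORE_FAST n → n=2. Stack: []
LOAD_FAST_LOAD_FAST c,n → push -1,2. Stack: [-1, 2]
BINARY_OP - → -1 - 2 = -3. Stack: [-3]
STORE_FAST s → s=-3. Stack: []
LOAD_CONST → push 11. Stack: [11]
LOAD_FAST c → push -1. Stack: [11, -1]
BINARY_OP - → 11 - -1 = 12. Stack: [12]
STORE_FAST v → v=12. Stack: []
LOAD_FAST_LOAD_FAST s,c → push -3,-1. Stack: [-3, -1]
BINARY_OP + → -3 + -1 = -4. Stack: [-4]
STORE_FAST v → v=-4. Stack: []
LOAD_FAST_LOAD_FAST b,c → push 17,-1. Stack: [17, -1]
BINARY_OP % → 17 % -1 = 0. Stack: [0]
LOAD_CONST → push 1. Stack: [0, 1]
LOAD_FAST b → push 17. Stack: [0, 1, 17]
BINARY_OP + → 1 + 17 = 18. Stack: [0, 18]
BINARY_OP ^ → 0 ^ 18 = 18. Stack: [18]
STORE_FAST u → u=18. Stack: []
LOAD_CONST → push 6. Stack: [6]
LOAD_FAST c → push -1. Stack: [6, -1]
BINARY_OP + → 6 + -1 = 5. Stack: [5]
STORE_FAST t → t=5. Stack: []
LOAD_FAST t → push 5. Stack: [5]
RETURN_VALUE → return 5.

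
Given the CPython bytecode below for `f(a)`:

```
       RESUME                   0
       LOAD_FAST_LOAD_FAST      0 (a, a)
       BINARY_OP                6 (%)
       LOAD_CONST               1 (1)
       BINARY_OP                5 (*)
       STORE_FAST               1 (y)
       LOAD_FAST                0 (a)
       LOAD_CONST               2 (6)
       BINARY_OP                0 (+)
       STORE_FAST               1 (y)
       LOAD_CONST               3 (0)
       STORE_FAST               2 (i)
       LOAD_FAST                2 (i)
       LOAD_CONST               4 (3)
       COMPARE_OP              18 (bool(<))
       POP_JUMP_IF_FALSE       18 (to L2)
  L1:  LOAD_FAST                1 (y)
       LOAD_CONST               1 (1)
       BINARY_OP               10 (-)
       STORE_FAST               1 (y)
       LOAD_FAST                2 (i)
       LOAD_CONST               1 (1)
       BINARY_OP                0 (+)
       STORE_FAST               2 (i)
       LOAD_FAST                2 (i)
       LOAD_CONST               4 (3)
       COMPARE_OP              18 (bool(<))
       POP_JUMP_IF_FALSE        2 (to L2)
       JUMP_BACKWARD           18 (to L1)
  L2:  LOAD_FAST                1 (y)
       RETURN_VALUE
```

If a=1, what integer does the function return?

4

LOAD_FAST_LOAD_FAST a,a → push 1,1. Stack: [1, 1]
BINARY_OP % → 1 % 1 = 0. Stack: [0]
LOAD_CONST → push 1. Stack: [0, 1]
BINARY_OP * → 0 * 1 = 0. Stack: [0]
STORE_FAST y → y=0. Stack: []
LOAD_FAST a → push 1. Stack: [1]
LOAD_CONST → push 6. Stack: [1, 6]
BINARY_OP + → 1 + 6 = 7. Stack: [7]
STORE_FAST y → y=7. Stack: []
LOAD_CONST → push 0. Stack: [0]
STORE_FAST i → i=0. Stack: []
LOAD_FAST i → push 0. Stack: [0]
LOAD_CONST → push 3. Stack: [0, 3]
COMPARE_OP bool(<) → 0 vs 3 = True. Stack: [True]
POP_JUMP_IF_FALSE → pop True; no jump. Stack: []
LOAD_FAST y → push 7. Stack: [7]
LOAD_CONST → push 1. Stack: [7, 1]
BINARY_OP - → 7 - 1 = 6. Stack: [6]
STORE_FAST y → y=6. Stack: []
LOAD_FAST i → push 0. Stack: [0]
LOAD_CONST → push 1. Stack: [0, 1]
BINARY_OP + → 0 + 1 = 1. Stack: [1]
STORE_FAST i → i=1. Stack: []
LOAD_FAST i → push 1. Stack: [1]
LOAD_CONST → push 3. Stack: [1, 3]
COMPARE_OP bool(<) → 1 vs 3 = True. Stack: [True]
POP_JUMP_IF_FALSE → pop True; no jump. Stack: []
LOAD_FAST y → push 6. Stack: [6]
LOAD_CONST → push 1. Stack: [6, 1]
BINARY_OP - → 6 - 1 = 5. Stack: [5]
STORE_FAST y → y=5. Stack: []
LOAD_FAST i → push 1. Stack: [1]
LOAD_CONST → push 1. Stack: [1, 1]
BINARY_OP + → 1 + 1 = 2. Stack: [2]
STORE_FAST i → i=2. Stack: []
LOAD_FAST i → push 2. Stack: [2]
LOAD_CONST → push 3. Stack: [2, 3]
COMPARE_OP bool(<) → 2 vs 3 = True. Stack: [True]
POP_JUMP_IF_FALSE → pop True; no jump. Stack: []
LOAD_FAST y → push 5. Stack: [5]
LOAD_CONST → push 1. Stack: [5, 1]
BINARY_OP - → 5 - 1 = 4. Stack: [4]
STORE_FAST y → y=4. Stack: []
LOAD_FAST i → push 2. Stack: [2]
LOAD_CONST → push 1. Stack: [2, 1]
BINARY_OP + → 2 + 1 = 3. Stack: [3]
STORE_FAST i → i=3. Stack: []
LOAD_FAST i → push 3. Stack: [3]
LOAD_CONST → push 3. Stack: [3, 3]
COMPARE_OP bool(<) → 3 vs 3 = False. Stack: [False]
POP_JUMP_IF_FALSE → pop False; jump. Stack: []
LOAD_FAST y → push 4. Stack: [4]
RETURN_VALUE → return 4.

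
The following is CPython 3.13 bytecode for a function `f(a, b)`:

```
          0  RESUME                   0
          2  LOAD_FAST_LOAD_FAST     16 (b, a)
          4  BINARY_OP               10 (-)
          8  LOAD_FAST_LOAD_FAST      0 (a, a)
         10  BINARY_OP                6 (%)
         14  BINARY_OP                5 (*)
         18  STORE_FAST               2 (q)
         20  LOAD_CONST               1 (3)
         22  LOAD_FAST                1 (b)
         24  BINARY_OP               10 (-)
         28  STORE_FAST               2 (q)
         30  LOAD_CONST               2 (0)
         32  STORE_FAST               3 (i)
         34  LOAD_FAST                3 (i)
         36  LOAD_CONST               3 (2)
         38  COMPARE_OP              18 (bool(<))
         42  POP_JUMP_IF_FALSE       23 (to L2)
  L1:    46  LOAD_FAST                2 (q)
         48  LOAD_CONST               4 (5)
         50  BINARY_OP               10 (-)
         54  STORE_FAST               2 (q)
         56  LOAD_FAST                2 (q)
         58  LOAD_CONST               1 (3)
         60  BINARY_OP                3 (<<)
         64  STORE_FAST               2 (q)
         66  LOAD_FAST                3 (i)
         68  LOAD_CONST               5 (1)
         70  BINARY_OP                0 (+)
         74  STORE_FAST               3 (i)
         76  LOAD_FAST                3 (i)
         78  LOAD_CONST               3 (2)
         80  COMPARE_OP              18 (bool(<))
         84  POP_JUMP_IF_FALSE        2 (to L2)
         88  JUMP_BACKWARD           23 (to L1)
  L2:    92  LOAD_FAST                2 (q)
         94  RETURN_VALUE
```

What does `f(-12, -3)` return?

24

LOAD_FAST_LOAD_FAST b,a → push -3,-12. Stack: [-3, -12]
BINARY_OP - → -3 - -12 = 9. Stack: [9]
LOAD_FAST_LOAD_FAST a,a → push -12,-12. Stack: [9, -12, -12]
BINARY_OP % → -12 % -12 = 0. Stack: [9, 0]
BINARY_OP * → 9 * 0 = 0. Stack: [0]
STORE_FAST q → q=0. Stack: []
LOAD_CONST → push 3. Stack: [3]
LOAD_FAST b → push -3. Stack: [3, -3]
BINARY_OP - → 3 - -3 = 6. Stack: [6]
STORE_FAST q → q=6. Stack: []
LOAD_CONST → push 0. Stack: [0]
STORE_FAST i → i=0. Stack: []
LOAD_FAST i → push 0. Stack: [0]
LOAD_CONST → push 2. Stack: [0, 2]
COMPARE_OP bool(<) → 0 vs 2 = True. Stack: [True]
POP_JUMP_IF_FALSE → pop True; no jump. Stack: []
LOAD_FAST q → push 6. Stack: [6]
LOAD_CONST → push 5. Stack: [6, 5]
BINARY_OP - → 6 - 5 = 1. Stack: [1]
STORE_FAST q → q=1. Stack: []
LOAD_FAST q → push 1. Stack: [1]
LOAD_CONST → push 3. Stack: [1, 3]
BINARY_OP << → 1 << 3 = 8. Stack: [8]
STORE_FAST q → q=8. Stack: []
LOAD_FAST i → push 0. Stack: [0]
LOAD_CONST → push 1. Stack: [0, 1]
BINARY_OP + → 0 + 1 = 1. Stack: [1]
STORE_FAST i → i=1. Stack: []
LOAD_FAST i → push 1. Stack: [1]
LOAD_CONST → push 2. Stack: [1, 2]
COMPARE_OP bool(<) → 1 vs 2 = True. Stack: [True]
POP_JUMP_IF_FALSE → pop True; no jump. Stack: []
LOAD_FAST q → push 8. Stack: [8]
LOAD_CONST → push 5. Stack: [8, 5]
BINARY_OP - → 8 - 5 = 3. Stack: [3]
STORE_FAST q → q=3. Stack: []
LOAD_FAST q → push 3. Stack: [3]
LOAD_CONST → push 3. Stack: [3, 3]
BINARY_OP << → 3 << 3 = 24. Stack: [24]
STORE_FAST q → q=24. Stack: []
LOAD_FAST i → push 1. Stack: [1]
LOAD_CONST → push 1. Stack: [1, 1]
BINARY_OP + → 1 + 1 = 2. Stack: [2]
STORE_FAST i → i=2. Stack: []
LOAD_FAST i → push 2. Stack: [2]
LOAD_CONST → push 2. Stack: [2, 2]
COMPARE_OP bool(<) → 2 vs 2 = False. Stack: [False]
POP_JUMP_IF_FALSE → pop False; jump. Stack: []
LOAD_FAST q → push 24. Stack: [24]
RETURN_VALUE → return 24.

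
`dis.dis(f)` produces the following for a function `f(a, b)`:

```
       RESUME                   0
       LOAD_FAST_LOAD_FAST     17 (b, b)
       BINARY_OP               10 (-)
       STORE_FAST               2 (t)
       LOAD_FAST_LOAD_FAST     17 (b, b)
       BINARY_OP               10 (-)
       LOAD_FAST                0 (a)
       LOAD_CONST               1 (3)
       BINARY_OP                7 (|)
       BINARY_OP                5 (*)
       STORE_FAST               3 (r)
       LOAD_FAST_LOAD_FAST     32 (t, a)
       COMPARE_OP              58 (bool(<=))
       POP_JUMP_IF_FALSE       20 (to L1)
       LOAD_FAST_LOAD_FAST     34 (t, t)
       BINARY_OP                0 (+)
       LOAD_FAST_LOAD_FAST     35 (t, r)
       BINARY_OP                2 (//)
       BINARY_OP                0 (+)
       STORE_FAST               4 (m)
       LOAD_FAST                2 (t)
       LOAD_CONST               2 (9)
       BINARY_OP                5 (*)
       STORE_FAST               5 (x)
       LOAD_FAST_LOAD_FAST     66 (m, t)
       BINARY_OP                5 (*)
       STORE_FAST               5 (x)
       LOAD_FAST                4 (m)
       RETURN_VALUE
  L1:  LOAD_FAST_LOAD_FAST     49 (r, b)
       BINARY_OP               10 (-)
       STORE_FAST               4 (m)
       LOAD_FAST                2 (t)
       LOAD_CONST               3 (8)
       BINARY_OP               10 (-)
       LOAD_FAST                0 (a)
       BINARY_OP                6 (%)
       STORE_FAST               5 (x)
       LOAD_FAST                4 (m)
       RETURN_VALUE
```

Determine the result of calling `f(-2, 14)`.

-14

LOAD_FAST_LOAD_FAST b,b → push 14,14. Stack: [14, 14]
BINARY_OP - → 14 - 14 = 0. Stack: [0]
STORE_FAST t → t=0. Stack: []
LOAD_FAST_LOAD_FAST b,b → push 14,14. Stack: [14, 14]
BINARY_OP - → 14 - 14 = 0. Stack: [0]
LOAD_FAST a → push -2. Stack: [0, -2]
LOAD_CONST → push 3. Stack: [0, -2, 3]
BINARY_OP | → -2 | 3 = -1. Stack: [0, -1]
BINARY_OP * → 0 * -1 = 0. Stack: [0]
STORE_FAST r → r=0. Stack: []
LOAD_FAST_LOAD_FAST t,a → push 0,-2. Stack: [0, -2]
COMPARE_OP bool(<=) → 0 vs -2 = False. Stack: [False]
POP_JUMP_IF_FALSE → pop False; jump. Stack: []
LOAD_FAST_LOAD_FAST r,b → push 0,14. Stack: [0, 14]
BINARY_OP - → 0 - 14 = -14. Stack: [-14]
STORE_FAST m → m=-14. Stack: []
LOAD_FAST t → push 0. Stack: [0]
LOAD_CONST → push 8. Stack: [0, 8]
BINARY_OP - → 0 - 8 = -8. Stack: [-8]
LOAD_FAST a → push -2. Stack: [-8, -2]
BINARY_OP % → -8 % -2 = 0. Stack: [0]
STORE_FAST x → x=0. Stack: []
LOAD_FAST m → push -14. Stack: [-14]
RETURN_VALUE → return -14.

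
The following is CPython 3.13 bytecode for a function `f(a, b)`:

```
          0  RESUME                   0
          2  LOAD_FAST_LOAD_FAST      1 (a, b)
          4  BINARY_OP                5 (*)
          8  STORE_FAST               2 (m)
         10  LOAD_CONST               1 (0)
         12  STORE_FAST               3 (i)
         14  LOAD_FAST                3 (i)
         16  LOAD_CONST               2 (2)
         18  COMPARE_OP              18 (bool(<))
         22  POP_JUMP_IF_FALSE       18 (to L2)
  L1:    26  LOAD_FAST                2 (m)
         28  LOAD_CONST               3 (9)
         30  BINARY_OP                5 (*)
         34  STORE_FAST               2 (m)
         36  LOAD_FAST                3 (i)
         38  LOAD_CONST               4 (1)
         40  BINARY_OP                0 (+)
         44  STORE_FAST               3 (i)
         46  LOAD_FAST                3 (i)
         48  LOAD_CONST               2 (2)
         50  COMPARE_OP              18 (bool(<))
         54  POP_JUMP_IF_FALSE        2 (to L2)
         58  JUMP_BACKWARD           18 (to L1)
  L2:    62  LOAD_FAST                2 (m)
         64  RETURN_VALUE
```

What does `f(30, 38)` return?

92340

LOAD_FAST_LOAD_FAST a,b → push 30,38. Stack: [30, 38]
BINARY_OP * → 30 * 38 = 1140. Stack: [1140]
STORE_FAST m → m=1140. Stack: []
LOAD_CONST → push 0. Stack: [0]
STORE_FAST i → i=0. Stack: []
LOAD_FAST i → push 0. Stack: [0]
LOAD_CONST → push 2. Stack: [0, 2]
COMPARE_OP bool(<) → 0 vs 2 = True. Stack: [True]
POP_JUMP_IF_FALSE → pop True; no jump. Stack: []
LOAD_FAST m → push 1140. Stack: [1140]
LOAD_CONST → push 9. Stack: [1140, 9]
BINARY_OP * → 1140 * 9 = 10260. Stack: [10260]
STORE_FAST m → m=10260. Stack: []
LOAD_FAST i → push 0. Stack: [0]
LOAD_CONST → push 1. Stack: [0, 1]
BINARY_OP + → 0 + 1 = 1. Stack: [1]
STORE_FAST i → i=1. Stack: []
LOAD_FAST i → push 1. Stack: [1]
LOAD_CONST → push 2. Stack: [1, 2]
COMPARE_OP bool(<) → 1 vs 2 = True. Stack: [True]
POP_JUMP_IF_FALSE → pop True; no jump. Stack: []
LOAD_FAST m → push 10260. Stack: [10260]
LOAD_CONST → push 9. Stack: [10260, 9]
BINARY_OP * → 10260 * 9 = 92340. Stack: [92340]
STORE_FAST m → m=92340. Stack: []
LOAD_FAST i → push 1. Stack: [1]
LOAD_CONST → push 1. Stack: [1, 1]
BINARY_OP + → 1 + 1 = 2. Stack: [2]
STORE_FAST i → i=2. Stack: []
LOAD_FAST i → push 2. Stack: [2]
LOAD_CONST → push 2. Stack: [2, 2]
COMPARE_OP bool(<) → 2 vs 2 = False. Stack: [False]
POP_JUMP_IF_FALSE → pop False; jump. Stack: []
LOAD_FAST m → push 92340. Stack: [92340]
RETURN_VALUE → return 92340.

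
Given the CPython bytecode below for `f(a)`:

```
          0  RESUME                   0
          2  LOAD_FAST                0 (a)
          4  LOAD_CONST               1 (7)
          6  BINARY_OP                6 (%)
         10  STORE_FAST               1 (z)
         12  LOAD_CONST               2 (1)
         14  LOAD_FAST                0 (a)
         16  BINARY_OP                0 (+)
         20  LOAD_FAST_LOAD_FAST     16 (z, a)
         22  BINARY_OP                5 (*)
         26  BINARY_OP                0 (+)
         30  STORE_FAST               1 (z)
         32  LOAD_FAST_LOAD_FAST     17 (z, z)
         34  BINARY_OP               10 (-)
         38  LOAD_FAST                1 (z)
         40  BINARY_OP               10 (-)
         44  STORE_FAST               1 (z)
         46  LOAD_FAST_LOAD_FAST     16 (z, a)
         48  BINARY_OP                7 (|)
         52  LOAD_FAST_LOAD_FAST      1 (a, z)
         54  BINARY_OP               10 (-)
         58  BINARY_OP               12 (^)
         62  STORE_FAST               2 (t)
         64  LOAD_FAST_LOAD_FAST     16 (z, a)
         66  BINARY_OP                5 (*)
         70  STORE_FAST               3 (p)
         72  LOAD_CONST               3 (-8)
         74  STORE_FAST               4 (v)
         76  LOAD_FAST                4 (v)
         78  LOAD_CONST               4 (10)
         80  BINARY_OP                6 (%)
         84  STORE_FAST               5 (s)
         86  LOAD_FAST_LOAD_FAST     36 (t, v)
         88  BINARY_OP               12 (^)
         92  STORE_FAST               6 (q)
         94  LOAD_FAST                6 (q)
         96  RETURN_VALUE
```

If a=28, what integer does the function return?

62

LOAD_FAST a → push 28. Stack: [28]
LOAD_CONST → push 7. Stack: [28, 7]
BINARY_OP % → 28 % 7 = 0. Stack: [0]
STORE_FAST z → z=0. Stack: []
LOAD_CONST → push 1. Stack: [1]
LOAD_FAST a → push 28. Stack: [1, 28]
BINARY_OP + → 1 + 28 = 29. Stack: [29]
LOAD_FAST_LOAD_FAST z,a → push 0,28. Stack: [29, 0, 28]
BINARY_OP * → 0 * 28 = 0. Stack: [29, 0]
BINARY_OP + → 29 + 0 = 29. Stack: [29]
STORE_FAST z → z=29. Stack: []
LOAD_FAST_LOAD_FAST z,z → push 29,29. Stack: [29, 29]
BINARY_OP - → 29 - 29 = 0. Stack: [0]
LOAD_FAST z → push 29. Stack: [0, 29]
BINARY_OP - → 0 - 29 = -29. Stack: [-29]
STORE_FAST z → z=-29. Stack: []
LOAD_FAST_LOAD_FAST z,a → push -29,28. Stack: [-29, 28]
BINARY_OP | → -29 | 28 = -1. Stack: [-1]
LOAD_FAST_LOAD_FAST a,z → push 28,-29. Stack: [-1, 28, -29]
BINARY_OP - → 28 - -29 = 57. Stack: [-1, 57]
BINARY_OP ^ → -1 ^ 57 = -58. Stack: [-58]
STORE_FAST t → t=-58. Stack: []
LOAD_FAST_LOAD_FAST z,a → push -29,28. Stack: [-29, 28]
BINARY_OP * → -29 * 28 = -812. Stack: [-812]
STORE_FAST p → p=-812. Stack: []
LOAD_CONST → push -8. Stack: [-8]
STORE_FAST v → v=-8. Stack: []
LOAD_FAST v → push -8. Stack: [-8]
LOAD_CONST → push 10. Stack: [-8, 10]
BINARY_OP % → -8 % 10 = 2. Stack: [2]
STORE_FAST s → s=2. Stack: []
LOAD_FAST_LOAD_FAST t,v → push -58,-8. Stack: [-58, -8]
BINARY_OP ^ → -58 ^ -8 = 62. Stack: [62]
STORE_FAST q → q=62. Stack: []
LOAD_FAST q → push 62. Stack: [62]
RETURN_VALUE → return 62.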